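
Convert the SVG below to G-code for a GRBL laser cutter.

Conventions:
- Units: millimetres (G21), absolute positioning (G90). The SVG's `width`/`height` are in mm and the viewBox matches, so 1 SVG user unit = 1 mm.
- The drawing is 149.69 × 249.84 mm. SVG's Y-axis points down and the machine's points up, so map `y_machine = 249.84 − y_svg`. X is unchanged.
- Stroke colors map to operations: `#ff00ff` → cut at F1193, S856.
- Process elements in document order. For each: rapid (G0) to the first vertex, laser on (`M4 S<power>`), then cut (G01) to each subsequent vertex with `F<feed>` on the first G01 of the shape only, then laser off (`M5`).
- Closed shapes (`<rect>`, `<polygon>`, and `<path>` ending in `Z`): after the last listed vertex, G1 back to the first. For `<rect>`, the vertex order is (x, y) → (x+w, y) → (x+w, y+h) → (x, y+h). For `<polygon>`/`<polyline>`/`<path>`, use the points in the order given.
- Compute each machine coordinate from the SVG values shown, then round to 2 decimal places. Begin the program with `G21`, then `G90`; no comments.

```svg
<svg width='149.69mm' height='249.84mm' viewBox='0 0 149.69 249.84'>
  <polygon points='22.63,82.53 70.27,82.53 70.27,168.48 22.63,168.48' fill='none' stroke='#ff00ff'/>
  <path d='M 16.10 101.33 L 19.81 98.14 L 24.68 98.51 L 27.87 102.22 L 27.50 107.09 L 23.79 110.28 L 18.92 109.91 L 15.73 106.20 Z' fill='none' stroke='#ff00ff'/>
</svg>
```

G21
G90
G0 X22.63 Y167.31
M4 S856
G01 X70.27 Y167.31 F1193
G01 X70.27 Y81.36
G01 X22.63 Y81.36
G01 X22.63 Y167.31
M5
G0 X16.10 Y148.51
M4 S856
G01 X19.81 Y151.70 F1193
G01 X24.68 Y151.33
G01 X27.87 Y147.62
G01 X27.50 Y142.75
G01 X23.79 Y139.56
G01 X18.92 Y139.93
G01 X15.73 Y143.64
G01 X16.10 Y148.51
M5

viewBox `0 0 149.69 249.84` with mm width/height → 1 unit = 1 mm. Flip: y_m = 249.84 − y_svg.

**Shape 1** — `<polygon>` rectangle, stroke `#ff00ff` → cut (S856, F1193). Machine vertices: (22.63,167.31) → (70.27,167.31) → (70.27,81.36) → (22.63,81.36) → (22.63,167.31). Closed: final G1 returns to the first vertex.

**Shape 2** — `<path>` regular polygon, stroke `#ff00ff` → cut (S856, F1193). Machine vertices: (16.10,148.51) → (19.81,151.70) → (24.68,151.33) → (27.87,147.62) → (27.50,142.75) → (23.79,139.56) → (18.92,139.93) → (15.73,143.64) → (16.10,148.51). Closed: final G1 returns to the first vertex.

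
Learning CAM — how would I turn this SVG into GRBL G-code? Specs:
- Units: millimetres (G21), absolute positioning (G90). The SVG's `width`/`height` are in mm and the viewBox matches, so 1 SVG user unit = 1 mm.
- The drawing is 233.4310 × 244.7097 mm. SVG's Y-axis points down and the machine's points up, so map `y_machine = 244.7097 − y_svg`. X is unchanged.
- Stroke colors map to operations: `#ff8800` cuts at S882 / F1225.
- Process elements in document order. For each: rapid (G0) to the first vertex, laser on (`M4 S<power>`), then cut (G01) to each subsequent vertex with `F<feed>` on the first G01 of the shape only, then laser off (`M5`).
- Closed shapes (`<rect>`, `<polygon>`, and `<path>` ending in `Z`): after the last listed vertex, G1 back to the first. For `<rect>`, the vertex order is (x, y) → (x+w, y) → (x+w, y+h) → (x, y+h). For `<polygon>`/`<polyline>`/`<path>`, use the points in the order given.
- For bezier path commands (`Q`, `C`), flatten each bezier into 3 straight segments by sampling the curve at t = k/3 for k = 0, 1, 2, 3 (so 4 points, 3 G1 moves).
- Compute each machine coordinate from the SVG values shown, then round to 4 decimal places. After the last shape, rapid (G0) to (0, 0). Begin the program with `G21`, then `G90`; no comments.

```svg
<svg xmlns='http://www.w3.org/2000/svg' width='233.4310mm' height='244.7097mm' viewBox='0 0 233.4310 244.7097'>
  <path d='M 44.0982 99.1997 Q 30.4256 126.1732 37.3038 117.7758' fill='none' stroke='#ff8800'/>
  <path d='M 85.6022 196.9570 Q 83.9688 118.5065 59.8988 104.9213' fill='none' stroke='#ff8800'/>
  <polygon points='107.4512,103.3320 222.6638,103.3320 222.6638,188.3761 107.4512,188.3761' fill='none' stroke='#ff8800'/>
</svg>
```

viewBox `0 0 233.4310 244.7097` with mm width/height → 1 unit = 1 mm. Flip: y_m = 244.7097 − y_svg.

**Shape 1** — `<path>` quadratic bezier, stroke `#ff8800` → cut (S882, F1225). Control points (SVG): P0=(44.0982,99.1997), P1=(30.4256,126.1732), P2=(37.3038,117.7758); sampled at t=k/3. Machine vertices: (44.0982,145.5100) → (37.2666,131.4578) → (35.0018,125.2657) → (37.3038,126.9339). Open path.

**Shape 2** — `<path>` quadratic bezier, stroke `#ff8800` → cut (S882, F1225). Control points (SVG): P0=(85.6022,196.9570), P1=(83.9688,118.5065), P2=(59.8988,104.9213); sampled at t=k/3. Machine vertices: (85.6022,47.7527) → (82.0203,92.8458) → (73.4525,123.5243) → (59.8988,139.7884). Open path.

**Shape 3** — `<polygon>` rectangle, stroke `#ff8800` → cut (S882, F1225). Machine vertices: (107.4512,141.3777) → (222.6638,141.3777) → (222.6638,56.3336) → (107.4512,56.3336) → (107.4512,141.3777). Closed: final G1 returns to the first vertex.

G21
G90
G0 X44.0982 Y145.5100
M4 S882
G01 X37.2666 Y131.4578 F1225
G01 X35.0018 Y125.2657
G01 X37.3038 Y126.9339
M5
G0 X85.6022 Y47.7527
M4 S882
G01 X82.0203 Y92.8458 F1225
G01 X73.4525 Y123.5243
G01 X59.8988 Y139.7884
M5
G0 X107.4512 Y141.3777
M4 S882
G01 X222.6638 Y141.3777 F1225
G01 X222.6638 Y56.3336
G01 X107.4512 Y56.3336
G01 X107.4512 Y141.3777
M5
G0 X0.0000 Y0.0000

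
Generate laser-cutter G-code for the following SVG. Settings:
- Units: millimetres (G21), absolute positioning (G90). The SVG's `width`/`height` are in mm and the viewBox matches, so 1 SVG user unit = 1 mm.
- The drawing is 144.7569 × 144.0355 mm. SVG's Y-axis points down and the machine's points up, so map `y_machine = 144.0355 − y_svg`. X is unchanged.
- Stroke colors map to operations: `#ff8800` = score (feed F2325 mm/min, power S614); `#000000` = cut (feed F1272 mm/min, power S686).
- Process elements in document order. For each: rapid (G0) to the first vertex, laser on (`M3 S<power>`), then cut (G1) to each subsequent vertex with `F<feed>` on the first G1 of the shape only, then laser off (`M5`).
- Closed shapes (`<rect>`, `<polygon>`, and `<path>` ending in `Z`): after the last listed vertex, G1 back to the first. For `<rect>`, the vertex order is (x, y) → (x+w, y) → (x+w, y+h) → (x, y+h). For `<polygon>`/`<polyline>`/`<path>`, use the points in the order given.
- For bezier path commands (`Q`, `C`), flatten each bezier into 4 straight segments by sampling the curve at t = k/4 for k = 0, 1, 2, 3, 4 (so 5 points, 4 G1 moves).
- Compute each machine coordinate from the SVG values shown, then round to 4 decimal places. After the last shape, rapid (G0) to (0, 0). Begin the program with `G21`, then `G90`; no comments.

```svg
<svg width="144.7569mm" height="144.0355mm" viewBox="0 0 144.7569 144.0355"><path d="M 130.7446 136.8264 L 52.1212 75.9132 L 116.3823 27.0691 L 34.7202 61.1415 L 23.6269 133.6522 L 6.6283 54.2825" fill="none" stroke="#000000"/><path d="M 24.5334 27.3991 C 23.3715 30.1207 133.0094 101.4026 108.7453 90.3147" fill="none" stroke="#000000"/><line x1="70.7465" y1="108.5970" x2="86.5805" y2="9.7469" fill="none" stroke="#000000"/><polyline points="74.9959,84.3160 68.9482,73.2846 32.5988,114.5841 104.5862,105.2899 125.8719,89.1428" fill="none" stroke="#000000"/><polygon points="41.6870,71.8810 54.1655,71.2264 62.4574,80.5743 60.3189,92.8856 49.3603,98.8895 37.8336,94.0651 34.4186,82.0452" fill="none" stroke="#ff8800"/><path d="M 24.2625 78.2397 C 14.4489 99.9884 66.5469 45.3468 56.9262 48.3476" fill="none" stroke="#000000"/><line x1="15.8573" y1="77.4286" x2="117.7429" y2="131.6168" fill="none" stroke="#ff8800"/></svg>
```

Since the viewBox matches the mm dimensions, user units are millimetres directly. The only transform is the Y-flip y_m = 144.0355 − y_svg.

Shape 1 is a open polyline drawn with `<path>`. Its stroke #000000 means cut at S686, F1272. After flipping Y the toolpath is (130.7446,7.2091) → (52.1212,68.1223) → (116.3823,116.9664) → (34.7202,82.8940) → (23.6269,10.3833) → (6.6283,89.7530).

Shape 2 is a cubic bezier drawn with `<path>`. Its stroke #000000 means cut at S686, F1272. After flipping Y the toolpath is (24.5334,116.6364) → (40.6135,104.0984) → (75.3027,80.0000) → (105.6602,58.4909) → (108.7453,53.7208).

Shape 3 is a line segment drawn with `<line>`. Its stroke #000000 means cut at S686, F1272. After flipping Y the toolpath is (70.7465,35.4385) → (86.5805,134.2886).

Shape 4 is a open polyline drawn with `<polyline>`. Its stroke #000000 means cut at S686, F1272. After flipping Y the toolpath is (74.9959,59.7195) → (68.9482,70.7509) → (32.5988,29.4514) → (104.5862,38.7456) → (125.8719,54.8927).

Shape 5 is a regular polygon drawn with `<polygon>`. Its stroke #ff8800 means score at S614, F2325. After flipping Y the toolpath is (41.6870,72.1545) → (54.1655,72.8091) → (62.4574,63.4612) → (60.3189,51.1499) → (49.3603,45.1460) → (37.8336,49.9704) → (34.4186,61.9903) → (41.6870,72.1545), returning to the start.

Shape 6 is a cubic bezier drawn with `<path>`. Its stroke #000000 means cut at S686, F1272. After flipping Y the toolpath is (24.2625,65.7958) → (26.5790,61.7132) → (40.5220,73.7114) → (54.5012,89.2248) → (56.9262,95.6879).

Shape 7 is a line segment drawn with `<line>`. Its stroke #ff8800 means score at S614, F2325. After flipping Y the toolpath is (15.8573,66.6069) → (117.7429,12.4187).

G21
G90
G0 X130.7446 Y7.2091
M3 S686
G1 X52.1212 Y68.1223 F1272
G1 X116.3823 Y116.9664
G1 X34.7202 Y82.8940
G1 X23.6269 Y10.3833
G1 X6.6283 Y89.7530
M5
G0 X24.5334 Y116.6364
M3 S686
G1 X40.6135 Y104.0984 F1272
G1 X75.3027 Y80.0000
G1 X105.6602 Y58.4909
G1 X108.7453 Y53.7208
M5
G0 X70.7465 Y35.4385
M3 S686
G1 X86.5805 Y134.2886 F1272
M5
G0 X74.9959 Y59.7195
M3 S686
G1 X68.9482 Y70.7509 F1272
G1 X32.5988 Y29.4514
G1 X104.5862 Y38.7456
G1 X125.8719 Y54.8927
M5
G0 X41.6870 Y72.1545
M3 S614
G1 X54.1655 Y72.8091 F2325
G1 X62.4574 Y63.4612
G1 X60.3189 Y51.1499
G1 X49.3603 Y45.1460
G1 X37.8336 Y49.9704
G1 X34.4186 Y61.9903
G1 X41.6870 Y72.1545
M5
G0 X24.2625 Y65.7958
M3 S686
G1 X26.5790 Y61.7132 F1272
G1 X40.5220 Y73.7114
G1 X54.5012 Y89.2248
G1 X56.9262 Y95.6879
M5
G0 X15.8573 Y66.6069
M3 S614
G1 X117.7429 Y12.4187 F2325
M5
G0 X0.0000 Y0.0000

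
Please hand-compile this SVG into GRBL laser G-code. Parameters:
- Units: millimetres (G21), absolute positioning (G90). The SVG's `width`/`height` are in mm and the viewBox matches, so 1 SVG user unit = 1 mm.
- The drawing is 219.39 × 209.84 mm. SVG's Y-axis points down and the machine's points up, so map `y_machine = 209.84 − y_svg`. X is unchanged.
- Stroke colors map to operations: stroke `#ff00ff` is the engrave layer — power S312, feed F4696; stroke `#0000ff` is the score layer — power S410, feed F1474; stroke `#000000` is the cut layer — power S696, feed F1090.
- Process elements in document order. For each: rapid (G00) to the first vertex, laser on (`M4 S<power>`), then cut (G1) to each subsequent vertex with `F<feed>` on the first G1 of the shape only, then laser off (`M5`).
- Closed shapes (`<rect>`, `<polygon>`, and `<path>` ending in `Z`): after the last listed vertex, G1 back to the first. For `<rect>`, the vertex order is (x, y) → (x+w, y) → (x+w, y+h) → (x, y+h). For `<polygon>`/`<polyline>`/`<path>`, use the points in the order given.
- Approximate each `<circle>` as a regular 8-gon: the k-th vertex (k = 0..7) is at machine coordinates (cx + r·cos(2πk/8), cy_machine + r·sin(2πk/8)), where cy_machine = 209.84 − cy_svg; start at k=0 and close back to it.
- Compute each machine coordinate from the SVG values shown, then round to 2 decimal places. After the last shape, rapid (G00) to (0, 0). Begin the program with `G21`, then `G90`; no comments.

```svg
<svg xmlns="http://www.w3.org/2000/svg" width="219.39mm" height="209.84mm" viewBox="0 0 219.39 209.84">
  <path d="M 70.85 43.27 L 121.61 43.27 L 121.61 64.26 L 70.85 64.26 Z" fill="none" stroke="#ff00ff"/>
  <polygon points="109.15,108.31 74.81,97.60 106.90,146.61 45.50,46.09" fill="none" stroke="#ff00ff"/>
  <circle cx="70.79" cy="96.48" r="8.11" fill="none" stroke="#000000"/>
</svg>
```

Since the viewBox matches the mm dimensions, user units are millimetres directly. The only transform is the Y-flip y_m = 209.84 − y_svg.

Shape 1 is a rectangle drawn with `<path>`. Its stroke #ff00ff means engrave at S312, F4696. After flipping Y the toolpath is (70.85,166.57) → (121.61,166.57) → (121.61,145.58) → (70.85,145.58) → (70.85,166.57), returning to the start.

Shape 2 is a closed polygon drawn with `<polygon>`. Its stroke #ff00ff means engrave at S312, F4696. After flipping Y the toolpath is (109.15,101.53) → (74.81,112.24) → (106.90,63.23) → (45.50,163.75) → (109.15,101.53), returning to the start.

Shape 3 is a circle drawn with `<circle>`. Its stroke #000000 means cut at S696, F1090. After flipping Y the toolpath is (78.90,113.36) → (76.52,119.09) → (70.79,121.47) → (65.06,119.09) → (62.68,113.36) → (65.06,107.63) → (70.79,105.25) → (76.52,107.63) → (78.90,113.36), returning to the start.

G21
G90
G00 X70.85 Y166.57
M4 S312
G1 X121.61 Y166.57 F4696
G1 X121.61 Y145.58
G1 X70.85 Y145.58
G1 X70.85 Y166.57
M5
G00 X109.15 Y101.53
M4 S312
G1 X74.81 Y112.24 F4696
G1 X106.90 Y63.23
G1 X45.50 Y163.75
G1 X109.15 Y101.53
M5
G00 X78.90 Y113.36
M4 S696
G1 X76.52 Y119.09 F1090
G1 X70.79 Y121.47
G1 X65.06 Y119.09
G1 X62.68 Y113.36
G1 X65.06 Y107.63
G1 X70.79 Y105.25
G1 X76.52 Y107.63
G1 X78.90 Y113.36
M5
G00 X0.00 Y0.00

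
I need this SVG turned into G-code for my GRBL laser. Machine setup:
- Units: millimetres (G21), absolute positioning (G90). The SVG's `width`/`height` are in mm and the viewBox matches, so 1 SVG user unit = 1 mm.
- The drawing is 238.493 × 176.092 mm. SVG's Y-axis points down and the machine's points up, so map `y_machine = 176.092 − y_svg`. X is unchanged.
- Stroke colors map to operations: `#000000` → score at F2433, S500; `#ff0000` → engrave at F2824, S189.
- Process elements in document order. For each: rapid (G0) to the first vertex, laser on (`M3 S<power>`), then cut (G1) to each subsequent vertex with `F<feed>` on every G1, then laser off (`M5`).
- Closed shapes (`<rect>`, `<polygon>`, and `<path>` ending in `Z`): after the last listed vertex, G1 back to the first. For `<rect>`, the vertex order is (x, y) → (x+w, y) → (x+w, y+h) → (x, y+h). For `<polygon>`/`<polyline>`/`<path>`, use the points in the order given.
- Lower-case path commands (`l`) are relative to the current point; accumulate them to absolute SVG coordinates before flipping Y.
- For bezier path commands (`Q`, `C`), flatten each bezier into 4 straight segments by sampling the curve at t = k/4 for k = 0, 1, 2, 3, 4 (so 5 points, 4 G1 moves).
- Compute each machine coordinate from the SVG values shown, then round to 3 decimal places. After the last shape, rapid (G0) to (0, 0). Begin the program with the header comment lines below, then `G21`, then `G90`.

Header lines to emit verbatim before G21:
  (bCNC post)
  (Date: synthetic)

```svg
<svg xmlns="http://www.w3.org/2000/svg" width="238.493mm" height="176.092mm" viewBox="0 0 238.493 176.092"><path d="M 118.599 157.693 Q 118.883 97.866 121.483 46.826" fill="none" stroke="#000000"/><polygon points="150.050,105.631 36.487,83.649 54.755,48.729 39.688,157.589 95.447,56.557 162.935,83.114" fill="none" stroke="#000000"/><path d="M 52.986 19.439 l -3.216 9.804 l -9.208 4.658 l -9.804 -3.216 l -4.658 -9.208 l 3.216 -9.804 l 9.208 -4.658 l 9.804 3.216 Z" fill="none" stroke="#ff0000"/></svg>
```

viewBox `0 0 238.493 176.092` with mm width/height → 1 unit = 1 mm. Flip: y_m = 176.092 − y_svg.

**Shape 1** — `<path>` quadratic bezier, stroke `#000000` → score (S500, F2433). Control points (SVG): P0=(118.599,157.693), P1=(118.883,97.866), P2=(121.483,46.826); sampled at t=k/4. Machine vertices: (118.599,18.399) → (118.886,47.763) → (119.462,76.029) → (120.328,103.197) → (121.483,129.266). Open path.

**Shape 2** — `<polygon>` closed polygon, stroke `#000000` → score (S500, F2433). Machine vertices: (150.050,70.461) → (36.487,92.443) → (54.755,127.363) → (39.688,18.503) → (95.447,119.535) → (162.935,92.978) → (150.050,70.461). Closed: final G1 returns to the first vertex.

**Shape 3** — `<path>` regular polygon, stroke `#ff0000` → engrave (S189, F2824). Machine vertices: (52.986,156.653) → (49.770,146.849) → (40.562,142.191) → (30.758,145.407) → (26.100,154.615) → (29.316,164.419) → (38.524,169.077) → (48.328,165.861) → (52.986,156.653). Closed: final G1 returns to the first vertex.

(bCNC post)
(Date: synthetic)
G21
G90
G0 X118.599 Y18.399
M3 S500
G1 X118.886 Y47.763 F2433
G1 X119.462 Y76.029 F2433
G1 X120.328 Y103.197 F2433
G1 X121.483 Y129.266 F2433
M5
G0 X150.050 Y70.461
M3 S500
G1 X36.487 Y92.443 F2433
G1 X54.755 Y127.363 F2433
G1 X39.688 Y18.503 F2433
G1 X95.447 Y119.535 F2433
G1 X162.935 Y92.978 F2433
G1 X150.050 Y70.461 F2433
M5
G0 X52.986 Y156.653
M3 S189
G1 X49.770 Y146.849 F2824
G1 X40.562 Y142.191 F2824
G1 X30.758 Y145.407 F2824
G1 X26.100 Y154.615 F2824
G1 X29.316 Y164.419 F2824
G1 X38.524 Y169.077 F2824
G1 X48.328 Y165.861 F2824
G1 X52.986 Y156.653 F2824
M5
G0 X0.000 Y0.000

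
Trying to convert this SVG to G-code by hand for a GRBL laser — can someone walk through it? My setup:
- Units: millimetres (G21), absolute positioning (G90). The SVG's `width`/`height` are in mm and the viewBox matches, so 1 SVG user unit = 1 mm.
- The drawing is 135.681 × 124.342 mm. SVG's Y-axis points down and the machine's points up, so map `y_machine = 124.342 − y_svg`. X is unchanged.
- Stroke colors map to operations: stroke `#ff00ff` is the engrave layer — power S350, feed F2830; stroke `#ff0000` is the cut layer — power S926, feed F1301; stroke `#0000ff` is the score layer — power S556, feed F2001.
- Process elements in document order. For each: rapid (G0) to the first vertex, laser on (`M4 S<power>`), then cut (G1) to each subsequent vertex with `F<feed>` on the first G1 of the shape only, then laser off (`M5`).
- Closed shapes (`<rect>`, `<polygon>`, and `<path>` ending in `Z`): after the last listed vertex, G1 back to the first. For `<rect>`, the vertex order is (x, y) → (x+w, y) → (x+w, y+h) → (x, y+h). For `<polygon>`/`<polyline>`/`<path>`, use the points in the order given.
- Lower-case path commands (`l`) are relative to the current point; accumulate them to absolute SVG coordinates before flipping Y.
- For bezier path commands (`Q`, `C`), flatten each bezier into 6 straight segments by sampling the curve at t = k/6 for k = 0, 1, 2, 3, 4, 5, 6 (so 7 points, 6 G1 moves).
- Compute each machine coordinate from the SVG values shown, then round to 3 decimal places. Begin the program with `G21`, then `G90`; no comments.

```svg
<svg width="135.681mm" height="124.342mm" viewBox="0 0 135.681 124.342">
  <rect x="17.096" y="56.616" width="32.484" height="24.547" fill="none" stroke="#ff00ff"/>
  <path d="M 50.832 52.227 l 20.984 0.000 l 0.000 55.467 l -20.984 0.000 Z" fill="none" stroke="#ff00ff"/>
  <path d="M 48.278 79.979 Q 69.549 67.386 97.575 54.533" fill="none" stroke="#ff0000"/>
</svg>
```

G21
G90
G0 X17.096 Y67.726
M4 S350
G1 X49.580 Y67.726 F2830
G1 X49.580 Y43.179
G1 X17.096 Y43.179
G1 X17.096 Y67.726
M5
G0 X50.832 Y72.115
M4 S350
G1 X71.816 Y72.115 F2830
G1 X71.816 Y16.648
G1 X50.832 Y16.648
G1 X50.832 Y72.115
M5
G0 X48.278 Y44.363
M4 S926
G1 X55.556 Y48.568 F1301
G1 X63.209 Y52.787
G1 X71.238 Y57.021
G1 X79.642 Y61.269
G1 X88.421 Y65.532
G1 X97.575 Y69.809
M5

Since the viewBox matches the mm dimensions, user units are millimetres directly. The only transform is the Y-flip y_m = 124.342 − y_svg.

Shape 1 is a rectangle drawn with `<rect>`. Its stroke #ff00ff means engrave at S350, F2830. After flipping Y the toolpath is (17.096,67.726) → (49.580,67.726) → (49.580,43.179) → (17.096,43.179) → (17.096,67.726), returning to the start.

Shape 2 is a rectangle drawn with `<path>`. Its stroke #ff00ff means engrave at S350, F2830. After flipping Y the toolpath is (50.832,72.115) → (71.816,72.115) → (71.816,16.648) → (50.832,16.648) → (50.832,72.115), returning to the start.

Shape 3 is a quadratic bezier drawn with `<path>`. Its stroke #ff0000 means cut at S926, F1301. After flipping Y the toolpath is (48.278,44.363) → (55.556,48.568) → (63.209,52.787) → (71.238,57.021) → (79.642,61.269) → (88.421,65.532) → (97.575,69.809).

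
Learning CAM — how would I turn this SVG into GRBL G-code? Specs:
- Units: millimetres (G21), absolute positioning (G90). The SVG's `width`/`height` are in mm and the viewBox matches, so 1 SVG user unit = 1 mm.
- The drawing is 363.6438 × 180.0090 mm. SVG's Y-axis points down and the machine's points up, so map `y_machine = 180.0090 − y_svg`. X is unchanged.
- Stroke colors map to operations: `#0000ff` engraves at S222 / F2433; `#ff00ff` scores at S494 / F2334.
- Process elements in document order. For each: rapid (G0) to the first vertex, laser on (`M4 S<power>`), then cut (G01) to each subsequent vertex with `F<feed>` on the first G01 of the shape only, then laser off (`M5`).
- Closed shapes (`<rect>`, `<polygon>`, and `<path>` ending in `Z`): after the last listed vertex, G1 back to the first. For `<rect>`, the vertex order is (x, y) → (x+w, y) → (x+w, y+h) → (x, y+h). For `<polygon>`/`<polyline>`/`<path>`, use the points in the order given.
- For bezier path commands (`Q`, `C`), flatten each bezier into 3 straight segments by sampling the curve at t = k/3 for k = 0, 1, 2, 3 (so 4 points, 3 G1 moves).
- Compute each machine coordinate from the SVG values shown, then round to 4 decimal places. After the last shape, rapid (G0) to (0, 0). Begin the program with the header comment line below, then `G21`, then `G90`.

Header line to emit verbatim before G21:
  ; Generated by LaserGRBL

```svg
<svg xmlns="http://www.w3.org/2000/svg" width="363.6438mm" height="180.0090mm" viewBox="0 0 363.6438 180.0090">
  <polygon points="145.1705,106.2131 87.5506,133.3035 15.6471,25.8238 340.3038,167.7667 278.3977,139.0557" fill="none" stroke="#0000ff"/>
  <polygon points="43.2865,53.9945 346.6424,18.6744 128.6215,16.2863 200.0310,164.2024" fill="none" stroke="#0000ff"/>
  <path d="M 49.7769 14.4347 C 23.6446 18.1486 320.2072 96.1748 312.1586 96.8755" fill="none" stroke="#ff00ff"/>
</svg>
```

; Generated by LaserGRBL
G21
G90
G0 X145.1705 Y73.7959
M4 S222
G01 X87.5506 Y46.7055 F2433
G01 X15.6471 Y154.1852
G01 X340.3038 Y12.2423
G01 X278.3977 Y40.9533
G01 X145.1705 Y73.7959
M5
G0 X43.2865 Y126.0145
M4 S222
G01 X346.6424 Y161.3346 F2433
G01 X128.6215 Y163.7227
G01 X200.0310 Y15.8066
G01 X43.2865 Y126.0145
M5
G0 X49.7769 Y165.5743
M4 S494
G01 X107.9760 Y142.7058 F2334
G01 X241.9037 Y103.9932
G01 X312.1586 Y83.1335
M5
G0 X0.0000 Y0.0000

1 u = 1 mm; y_m = 180.0090 − y.

[1] `<polygon>` closed polygon, #0000ff→engrave S222 F2433: (145.1705,73.7959) → (87.5506,46.7055) → (15.6471,154.1852) → (340.3038,12.2423) → (278.3977,40.9533) → (145.1705,73.7959) (closed)

[2] `<polygon>` closed polygon, #0000ff→engrave S222 F2433: (43.2865,126.0145) → (346.6424,161.3346) → (128.6215,163.7227) → (200.0310,15.8066) → (43.2865,126.0145) (closed)

[3] `<path>` cubic bezier, #ff00ff→score S494 F2334: (49.7769,165.5743) → (107.9760,142.7058) → (241.9037,103.9932) → (312.1586,83.1335)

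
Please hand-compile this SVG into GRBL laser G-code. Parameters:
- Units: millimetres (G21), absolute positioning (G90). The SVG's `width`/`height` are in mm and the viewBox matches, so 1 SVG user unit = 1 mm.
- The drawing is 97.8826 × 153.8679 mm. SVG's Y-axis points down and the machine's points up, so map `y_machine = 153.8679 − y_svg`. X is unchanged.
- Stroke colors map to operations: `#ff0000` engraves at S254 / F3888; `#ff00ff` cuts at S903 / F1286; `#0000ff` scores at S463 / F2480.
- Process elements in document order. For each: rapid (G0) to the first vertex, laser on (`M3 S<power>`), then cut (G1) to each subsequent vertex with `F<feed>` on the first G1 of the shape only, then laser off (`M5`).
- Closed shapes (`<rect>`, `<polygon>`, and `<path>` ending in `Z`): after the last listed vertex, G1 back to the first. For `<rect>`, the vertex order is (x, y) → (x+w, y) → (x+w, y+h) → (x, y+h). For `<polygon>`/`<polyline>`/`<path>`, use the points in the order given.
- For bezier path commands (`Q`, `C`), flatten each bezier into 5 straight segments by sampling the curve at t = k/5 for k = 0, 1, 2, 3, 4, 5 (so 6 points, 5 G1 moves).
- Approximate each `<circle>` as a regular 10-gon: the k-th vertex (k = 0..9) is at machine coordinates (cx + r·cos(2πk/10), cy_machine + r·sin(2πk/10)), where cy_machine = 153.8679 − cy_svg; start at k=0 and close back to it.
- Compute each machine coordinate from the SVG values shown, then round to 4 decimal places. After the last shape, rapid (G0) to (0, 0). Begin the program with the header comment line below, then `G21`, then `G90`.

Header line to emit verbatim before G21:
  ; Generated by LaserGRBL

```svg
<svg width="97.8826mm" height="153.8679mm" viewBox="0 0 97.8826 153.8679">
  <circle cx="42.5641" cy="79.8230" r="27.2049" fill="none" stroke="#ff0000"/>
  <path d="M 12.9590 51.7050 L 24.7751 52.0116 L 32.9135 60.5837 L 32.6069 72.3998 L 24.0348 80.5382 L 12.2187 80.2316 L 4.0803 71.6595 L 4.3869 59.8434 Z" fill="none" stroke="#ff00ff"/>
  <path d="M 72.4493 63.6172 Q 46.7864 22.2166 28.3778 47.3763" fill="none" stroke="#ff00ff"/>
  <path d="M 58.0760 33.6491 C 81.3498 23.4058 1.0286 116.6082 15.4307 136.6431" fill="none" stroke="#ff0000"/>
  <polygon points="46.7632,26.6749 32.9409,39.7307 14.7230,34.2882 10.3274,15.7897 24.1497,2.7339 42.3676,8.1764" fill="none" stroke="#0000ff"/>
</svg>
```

1 u = 1 mm; y_m = 153.8679 − y.

[1] `<circle>` circle, #ff0000→engrave S254 F3888: (69.7690,74.0449) → (64.5733,90.0355) → (50.9709,99.9183) → (34.1573,99.9183) → (20.5549,90.0355) → (15.3592,74.0449) → (20.5549,58.0543) → (34.1573,48.1715) → (50.9709,48.1715) → (64.5733,58.0543) → (69.7690,74.0449) (closed)

[2] `<path>` regular polygon, #ff00ff→cut S903 F1286: (12.9590,102.1629) → (24.7751,101.8563) → (32.9135,93.2842) → (32.6069,81.4681) → (24.0348,73.3297) → (12.2187,73.6363) → (4.0803,82.2084) → (4.3869,94.0245) → (12.9590,102.1629) (closed)

[3] `<path>` quadratic bezier, #ff00ff→cut S903 F1286: (72.4493,90.2507) → (62.4743,104.1485) → (53.0797,112.7215) → (44.2654,115.9697) → (36.0314,113.8931) → (28.3778,106.4916)

[4] `<path>` cubic bezier, #ff0000→engrave S254 F3888: (58.0760,120.2188) → (61.1954,115.3642) → (48.9713,94.1601) → (30.9230,65.0838) → (16.5697,36.6129) → (15.4307,17.2248)

[5] `<polygon>` regular polygon, #0000ff→score S463 F2480: (46.7632,127.1930) → (32.9409,114.1372) → (14.7230,119.5797) → (10.3274,138.0782) → (24.1497,151.1340) → (42.3676,145.6915) → (46.7632,127.1930) (closed)

; Generated by LaserGRBL
G21
G90
G0 X69.7690 Y74.0449
M3 S254
G1 X64.5733 Y90.0355 F3888
G1 X50.9709 Y99.9183
G1 X34.1573 Y99.9183
G1 X20.5549 Y90.0355
G1 X15.3592 Y74.0449
G1 X20.5549 Y58.0543
G1 X34.1573 Y48.1715
G1 X50.9709 Y48.1715
G1 X64.5733 Y58.0543
G1 X69.7690 Y74.0449
M5
G0 X12.9590 Y102.1629
M3 S903
G1 X24.7751 Y101.8563 F1286
G1 X32.9135 Y93.2842
G1 X32.6069 Y81.4681
G1 X24.0348 Y73.3297
G1 X12.2187 Y73.6363
G1 X4.0803 Y82.2084
G1 X4.3869 Y94.0245
G1 X12.9590 Y102.1629
M5
G0 X72.4493 Y90.2507
M3 S903
G1 X62.4743 Y104.1485 F1286
G1 X53.0797 Y112.7215
G1 X44.2654 Y115.9697
G1 X36.0314 Y113.8931
G1 X28.3778 Y106.4916
M5
G0 X58.0760 Y120.2188
M3 S254
G1 X61.1954 Y115.3642 F3888
G1 X48.9713 Y94.1601
G1 X30.9230 Y65.0838
G1 X16.5697 Y36.6129
G1 X15.4307 Y17.2248
M5
G0 X46.7632 Y127.1930
M3 S463
G1 X32.9409 Y114.1372 F2480
G1 X14.7230 Y119.5797
G1 X10.3274 Y138.0782
G1 X24.1497 Y151.1340
G1 X42.3676 Y145.6915
G1 X46.7632 Y127.1930
M5
G0 X0.0000 Y0.0000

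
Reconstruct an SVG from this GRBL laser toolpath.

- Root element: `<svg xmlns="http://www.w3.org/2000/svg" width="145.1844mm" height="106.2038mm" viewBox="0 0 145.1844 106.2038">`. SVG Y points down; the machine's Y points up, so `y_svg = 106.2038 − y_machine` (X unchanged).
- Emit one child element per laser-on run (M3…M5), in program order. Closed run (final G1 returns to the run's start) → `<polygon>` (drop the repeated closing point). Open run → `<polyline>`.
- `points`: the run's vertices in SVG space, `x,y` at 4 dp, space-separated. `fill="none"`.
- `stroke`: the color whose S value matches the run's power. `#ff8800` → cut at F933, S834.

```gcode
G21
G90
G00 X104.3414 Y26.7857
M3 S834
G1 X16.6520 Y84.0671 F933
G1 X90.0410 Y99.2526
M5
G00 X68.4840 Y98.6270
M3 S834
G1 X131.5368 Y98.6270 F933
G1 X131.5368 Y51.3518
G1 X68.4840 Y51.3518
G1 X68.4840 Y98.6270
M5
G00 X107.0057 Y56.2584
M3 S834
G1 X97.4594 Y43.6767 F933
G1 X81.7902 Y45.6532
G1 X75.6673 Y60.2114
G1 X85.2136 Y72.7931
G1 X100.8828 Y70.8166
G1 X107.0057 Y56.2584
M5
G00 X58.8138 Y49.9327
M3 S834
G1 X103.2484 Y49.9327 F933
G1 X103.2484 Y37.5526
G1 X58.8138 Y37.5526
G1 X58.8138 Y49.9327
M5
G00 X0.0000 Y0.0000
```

Machine Y-up, SVG Y-down with viewBox height 106.2038, so y_svg = 106.2038 − y_machine; X carries over. Every run uses S834, so all elements get stroke `#ff8800` (cut).

Run 1: The run is open, so emit a `<polyline>` with points (Y-flipped): 104.3414,79.4181 16.6520,22.1367 90.0410,6.9512.

Run 2: The run returns to its start, so emit a `<polygon>` with points (Y-flipped): 68.4840,7.5768 131.5368,7.5768 131.5368,54.8520 68.4840,54.8520.

Run 3: The run returns to its start, so emit a `<polygon>` with points (Y-flipped): 107.0057,49.9454 97.4594,62.5271 81.7902,60.5506 75.6673,45.9924 85.2136,33.4107 100.8828,35.3872.

Run 4: The run returns to its start, so emit a `<polygon>` with points (Y-flipped): 58.8138,56.2711 103.2484,56.2711 103.2484,68.6512 58.8138,68.6512.

<svg xmlns="http://www.w3.org/2000/svg" width="145.1844mm" height="106.2038mm" viewBox="0 0 145.1844 106.2038">
  <polyline points="104.3414,79.4181 16.6520,22.1367 90.0410,6.9512" fill="none" stroke="#ff8800"/>
  <polygon points="68.4840,7.5768 131.5368,7.5768 131.5368,54.8520 68.4840,54.8520" fill="none" stroke="#ff8800"/>
  <polygon points="107.0057,49.9454 97.4594,62.5271 81.7902,60.5506 75.6673,45.9924 85.2136,33.4107 100.8828,35.3872" fill="none" stroke="#ff8800"/>
  <polygon points="58.8138,56.2711 103.2484,56.2711 103.2484,68.6512 58.8138,68.6512" fill="none" stroke="#ff8800"/>
</svg>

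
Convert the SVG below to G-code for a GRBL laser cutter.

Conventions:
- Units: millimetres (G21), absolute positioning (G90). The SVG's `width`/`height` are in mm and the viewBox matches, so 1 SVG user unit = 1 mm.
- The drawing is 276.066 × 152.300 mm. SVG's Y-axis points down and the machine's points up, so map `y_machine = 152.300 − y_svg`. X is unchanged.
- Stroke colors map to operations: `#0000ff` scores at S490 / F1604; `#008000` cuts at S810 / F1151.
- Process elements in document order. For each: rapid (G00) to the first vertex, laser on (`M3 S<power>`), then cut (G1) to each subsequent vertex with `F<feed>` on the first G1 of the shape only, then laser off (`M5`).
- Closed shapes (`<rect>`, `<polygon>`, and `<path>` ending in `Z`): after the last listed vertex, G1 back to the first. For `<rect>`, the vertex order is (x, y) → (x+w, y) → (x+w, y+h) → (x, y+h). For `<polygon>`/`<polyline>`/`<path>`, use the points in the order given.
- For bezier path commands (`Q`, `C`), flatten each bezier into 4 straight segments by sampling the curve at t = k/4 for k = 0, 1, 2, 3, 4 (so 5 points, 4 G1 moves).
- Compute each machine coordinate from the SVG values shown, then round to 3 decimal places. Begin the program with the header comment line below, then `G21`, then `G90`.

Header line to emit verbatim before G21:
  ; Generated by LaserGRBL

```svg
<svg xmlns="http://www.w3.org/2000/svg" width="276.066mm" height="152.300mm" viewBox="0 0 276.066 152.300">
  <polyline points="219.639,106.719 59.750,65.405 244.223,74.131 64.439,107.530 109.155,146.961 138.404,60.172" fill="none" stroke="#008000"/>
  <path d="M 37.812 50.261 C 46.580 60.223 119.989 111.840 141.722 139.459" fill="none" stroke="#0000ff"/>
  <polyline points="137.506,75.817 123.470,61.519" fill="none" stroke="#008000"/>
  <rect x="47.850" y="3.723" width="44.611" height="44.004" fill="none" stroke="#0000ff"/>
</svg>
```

; Generated by LaserGRBL
G21
G90
G00 X219.639 Y45.581
M3 S810
G1 X59.750 Y86.895 F1151
G1 X244.223 Y78.169
G1 X64.439 Y44.770
G1 X109.155 Y5.339
G1 X138.404 Y92.128
M5
G00 X37.812 Y102.039
M3 S490
G1 X54.691 Y87.783 F1604
G1 X84.905 Y64.061
G1 X117.550 Y37.029
G1 X141.722 Y12.841
M5
G00 X137.506 Y76.483
M3 S810
G1 X123.470 Y90.781 F1151
M5
G00 X47.850 Y148.577
M3 S490
G1 X92.461 Y148.577 F1604
G1 X92.461 Y104.573
G1 X47.850 Y104.573
G1 X47.850 Y148.577
M5

1 u = 1 mm; y_m = 152.300 − y.

[1] `<polyline>` open polyline, #008000→cut S810 F1151: (219.639,45.581) → (59.750,86.895) → (244.223,78.169) → (64.439,44.770) → (109.155,5.339) → (138.404,92.128)

[2] `<path>` cubic bezier, #0000ff→score S490 F1604: (37.812,102.039) → (54.691,87.783) → (84.905,64.061) → (117.550,37.029) → (141.722,12.841)

[3] `<polyline>` line segment, #008000→cut S810 F1151: (137.506,76.483) → (123.470,90.781)

[4] `<rect>` rectangle, #0000ff→score S490 F1604: (47.850,148.577) → (92.461,148.577) → (92.461,104.573) → (47.850,104.573) → (47.850,148.577) (closed)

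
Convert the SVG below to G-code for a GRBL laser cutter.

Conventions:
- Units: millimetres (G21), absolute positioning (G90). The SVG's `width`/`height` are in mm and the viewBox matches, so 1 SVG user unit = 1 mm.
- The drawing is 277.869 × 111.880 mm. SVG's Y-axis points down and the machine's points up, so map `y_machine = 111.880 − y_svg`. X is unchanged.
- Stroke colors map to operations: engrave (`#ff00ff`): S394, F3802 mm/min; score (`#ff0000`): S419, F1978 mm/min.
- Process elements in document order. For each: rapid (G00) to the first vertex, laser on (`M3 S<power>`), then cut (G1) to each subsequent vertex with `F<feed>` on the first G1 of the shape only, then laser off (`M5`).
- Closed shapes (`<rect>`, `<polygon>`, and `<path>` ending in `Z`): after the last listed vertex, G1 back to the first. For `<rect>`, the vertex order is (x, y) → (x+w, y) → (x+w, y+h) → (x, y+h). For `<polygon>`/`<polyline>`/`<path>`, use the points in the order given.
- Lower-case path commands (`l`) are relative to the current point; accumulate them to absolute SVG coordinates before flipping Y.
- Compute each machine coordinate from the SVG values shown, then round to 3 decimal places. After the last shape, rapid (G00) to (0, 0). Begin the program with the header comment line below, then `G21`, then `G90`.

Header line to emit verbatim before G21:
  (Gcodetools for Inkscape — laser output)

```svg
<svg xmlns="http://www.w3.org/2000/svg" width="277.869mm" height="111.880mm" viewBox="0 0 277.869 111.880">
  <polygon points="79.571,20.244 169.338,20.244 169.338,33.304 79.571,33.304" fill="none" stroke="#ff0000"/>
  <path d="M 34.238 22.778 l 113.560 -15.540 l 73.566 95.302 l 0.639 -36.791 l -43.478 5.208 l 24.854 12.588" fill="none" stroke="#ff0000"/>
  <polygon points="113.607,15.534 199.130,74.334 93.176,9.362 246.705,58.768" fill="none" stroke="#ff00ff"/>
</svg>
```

1 u = 1 mm; y_m = 111.880 − y.

[1] `<polygon>` rectangle, #ff0000→score S419 F1978: (79.571,91.636) → (169.338,91.636) → (169.338,78.576) → (79.571,78.576) → (79.571,91.636) (closed)

[2] `<path>` open polyline, #ff0000→score S419 F1978: (34.238,89.102) → (147.798,104.642) → (221.364,9.340) → (222.003,46.131) → (178.525,40.923) → (203.379,28.335)

[3] `<polygon>` closed polygon, #ff00ff→engrave S394 F3802: (113.607,96.346) → (199.130,37.546) → (93.176,102.518) → (246.705,53.112) → (113.607,96.346) (closed)

(Gcodetools for Inkscape — laser output)
G21
G90
G00 X79.571 Y91.636
M3 S419
G1 X169.338 Y91.636 F1978
G1 X169.338 Y78.576
G1 X79.571 Y78.576
G1 X79.571 Y91.636
M5
G00 X34.238 Y89.102
M3 S419
G1 X147.798 Y104.642 F1978
G1 X221.364 Y9.340
G1 X222.003 Y46.131
G1 X178.525 Y40.923
G1 X203.379 Y28.335
M5
G00 X113.607 Y96.346
M3 S394
G1 X199.130 Y37.546 F3802
G1 X93.176 Y102.518
G1 X246.705 Y53.112
G1 X113.607 Y96.346
M5
G00 X0.000 Y0.000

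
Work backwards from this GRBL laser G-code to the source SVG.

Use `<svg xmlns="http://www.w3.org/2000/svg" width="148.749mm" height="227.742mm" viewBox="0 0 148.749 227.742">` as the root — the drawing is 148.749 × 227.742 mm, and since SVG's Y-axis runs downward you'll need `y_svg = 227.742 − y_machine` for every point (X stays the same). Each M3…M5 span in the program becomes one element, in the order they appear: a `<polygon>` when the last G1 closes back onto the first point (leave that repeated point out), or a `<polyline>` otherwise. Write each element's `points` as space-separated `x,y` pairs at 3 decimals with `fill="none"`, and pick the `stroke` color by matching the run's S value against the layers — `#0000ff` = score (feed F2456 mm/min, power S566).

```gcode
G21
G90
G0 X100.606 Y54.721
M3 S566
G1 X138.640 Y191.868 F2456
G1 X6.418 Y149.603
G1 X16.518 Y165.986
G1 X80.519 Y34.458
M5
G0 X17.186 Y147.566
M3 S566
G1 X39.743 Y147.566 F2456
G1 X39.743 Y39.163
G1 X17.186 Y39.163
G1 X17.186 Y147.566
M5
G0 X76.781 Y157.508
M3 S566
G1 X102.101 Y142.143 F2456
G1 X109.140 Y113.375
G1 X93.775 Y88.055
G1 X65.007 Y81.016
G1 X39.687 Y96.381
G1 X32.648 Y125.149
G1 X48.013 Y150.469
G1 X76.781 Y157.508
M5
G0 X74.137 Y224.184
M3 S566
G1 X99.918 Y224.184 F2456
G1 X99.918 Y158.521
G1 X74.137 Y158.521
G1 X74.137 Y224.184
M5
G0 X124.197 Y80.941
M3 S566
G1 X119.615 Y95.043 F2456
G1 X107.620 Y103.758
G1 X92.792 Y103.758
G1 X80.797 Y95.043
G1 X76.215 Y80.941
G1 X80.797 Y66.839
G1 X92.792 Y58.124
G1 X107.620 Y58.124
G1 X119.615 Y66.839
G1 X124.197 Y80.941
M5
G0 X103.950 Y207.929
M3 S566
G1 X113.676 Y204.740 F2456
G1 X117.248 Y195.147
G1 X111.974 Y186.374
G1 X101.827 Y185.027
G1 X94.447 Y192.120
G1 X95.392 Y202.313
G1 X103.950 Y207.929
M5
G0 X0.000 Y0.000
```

Machine Y-up, SVG Y-down with viewBox height 227.742, so y_svg = 227.742 − y_machine; X carries over. Every run uses S566, so all elements get stroke `#0000ff` (score).

Run 1: The run is open, so emit a `<polyline>` with points (Y-flipped): 100.606,173.021 138.640,35.874 6.418,78.139 16.518,61.756 80.519,193.284.

Run 2: The run returns to its start, so emit a `<polygon>` with points (Y-flipped): 17.186,80.176 39.743,80.176 39.743,188.579 17.186,188.579.

Run 3: The run returns to its start, so emit a `<polygon>` with points (Y-flipped): 76.781,70.234 102.101,85.599 109.140,114.367 93.775,139.687 65.007,146.726 39.687,131.361 32.648,102.593 48.013,77.273.

Run 4: The run returns to its start, so emit a `<polygon>` with points (Y-flipped): 74.137,3.558 99.918,3.558 99.918,69.221 74.137,69.221.

Run 5: The run returns to its start, so emit a `<polygon>` with points (Y-flipped): 124.197,146.801 119.615,132.699 107.620,123.984 92.792,123.984 80.797,132.699 76.215,146.801 80.797,160.903 92.792,169.618 107.620,169.618 119.615,160.903.

Run 6: The run returns to its start, so emit a `<polygon>` with points (Y-flipped): 103.950,19.813 113.676,23.002 117.248,32.595 111.974,41.368 101.827,42.715 94.447,35.622 95.392,25.429.

<svg xmlns="http://www.w3.org/2000/svg" width="148.749mm" height="227.742mm" viewBox="0 0 148.749 227.742">
  <polyline points="100.606,173.021 138.640,35.874 6.418,78.139 16.518,61.756 80.519,193.284" fill="none" stroke="#0000ff"/>
  <polygon points="17.186,80.176 39.743,80.176 39.743,188.579 17.186,188.579" fill="none" stroke="#0000ff"/>
  <polygon points="76.781,70.234 102.101,85.599 109.140,114.367 93.775,139.687 65.007,146.726 39.687,131.361 32.648,102.593 48.013,77.273" fill="none" stroke="#0000ff"/>
  <polygon points="74.137,3.558 99.918,3.558 99.918,69.221 74.137,69.221" fill="none" stroke="#0000ff"/>
  <polygon points="124.197,146.801 119.615,132.699 107.620,123.984 92.792,123.984 80.797,132.699 76.215,146.801 80.797,160.903 92.792,169.618 107.620,169.618 119.615,160.903" fill="none" stroke="#0000ff"/>
  <polygon points="103.950,19.813 113.676,23.002 117.248,32.595 111.974,41.368 101.827,42.715 94.447,35.622 95.392,25.429" fill="none" stroke="#0000ff"/>
</svg>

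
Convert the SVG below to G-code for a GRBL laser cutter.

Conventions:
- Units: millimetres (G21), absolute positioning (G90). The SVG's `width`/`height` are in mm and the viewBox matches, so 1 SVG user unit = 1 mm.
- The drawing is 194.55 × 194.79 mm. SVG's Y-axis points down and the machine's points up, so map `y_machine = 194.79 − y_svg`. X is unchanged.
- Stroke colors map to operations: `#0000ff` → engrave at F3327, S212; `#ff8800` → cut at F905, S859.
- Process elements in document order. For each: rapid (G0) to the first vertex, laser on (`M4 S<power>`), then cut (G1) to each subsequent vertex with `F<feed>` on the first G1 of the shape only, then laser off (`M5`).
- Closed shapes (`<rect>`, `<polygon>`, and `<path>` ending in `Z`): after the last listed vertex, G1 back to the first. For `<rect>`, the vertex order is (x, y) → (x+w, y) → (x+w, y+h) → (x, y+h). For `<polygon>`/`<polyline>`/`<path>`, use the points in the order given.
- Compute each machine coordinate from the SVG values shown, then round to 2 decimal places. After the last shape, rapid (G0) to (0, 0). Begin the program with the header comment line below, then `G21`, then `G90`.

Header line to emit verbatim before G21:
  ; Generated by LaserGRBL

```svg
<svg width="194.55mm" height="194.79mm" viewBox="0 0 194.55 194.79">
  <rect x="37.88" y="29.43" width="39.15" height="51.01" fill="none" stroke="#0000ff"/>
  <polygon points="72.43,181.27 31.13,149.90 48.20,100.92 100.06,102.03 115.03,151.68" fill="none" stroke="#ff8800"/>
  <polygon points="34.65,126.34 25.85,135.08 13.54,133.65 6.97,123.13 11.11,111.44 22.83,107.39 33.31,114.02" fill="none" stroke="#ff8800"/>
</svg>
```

viewBox `0 0 194.55 194.79` with mm width/height → 1 unit = 1 mm. Flip: y_m = 194.79 − y_svg.

**Shape 1** — `<rect>` rectangle, stroke `#0000ff` → engrave (S212, F3327). Machine vertices: (37.88,165.36) → (77.03,165.36) → (77.03,114.35) → (37.88,114.35) → (37.88,165.36). Closed: final G1 returns to the first vertex.

**Shape 2** — `<polygon>` regular polygon, stroke `#ff8800` → cut (S859, F905). Machine vertices: (72.43,13.52) → (31.13,44.89) → (48.20,93.87) → (100.06,92.76) → (115.03,43.11) → (72.43,13.52). Closed: final G1 returns to the first vertex.

**Shape 3** — `<polygon>` regular polygon, stroke `#ff8800` → cut (S859, F905). Machine vertices: (34.65,68.45) → (25.85,59.71) → (13.54,61.14) → (6.97,71.66) → (11.11,83.35) → (22.83,87.40) → (33.31,80.77) → (34.65,68.45). Closed: final G1 returns to the first vertex.

; Generated by LaserGRBL
G21
G90
G0 X37.88 Y165.36
M4 S212
G1 X77.03 Y165.36 F3327
G1 X77.03 Y114.35
G1 X37.88 Y114.35
G1 X37.88 Y165.36
M5
G0 X72.43 Y13.52
M4 S859
G1 X31.13 Y44.89 F905
G1 X48.20 Y93.87
G1 X100.06 Y92.76
G1 X115.03 Y43.11
G1 X72.43 Y13.52
M5
G0 X34.65 Y68.45
M4 S859
G1 X25.85 Y59.71 F905
G1 X13.54 Y61.14
G1 X6.97 Y71.66
G1 X11.11 Y83.35
G1 X22.83 Y87.40
G1 X33.31 Y80.77
G1 X34.65 Y68.45
M5
G0 X0.00 Y0.00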